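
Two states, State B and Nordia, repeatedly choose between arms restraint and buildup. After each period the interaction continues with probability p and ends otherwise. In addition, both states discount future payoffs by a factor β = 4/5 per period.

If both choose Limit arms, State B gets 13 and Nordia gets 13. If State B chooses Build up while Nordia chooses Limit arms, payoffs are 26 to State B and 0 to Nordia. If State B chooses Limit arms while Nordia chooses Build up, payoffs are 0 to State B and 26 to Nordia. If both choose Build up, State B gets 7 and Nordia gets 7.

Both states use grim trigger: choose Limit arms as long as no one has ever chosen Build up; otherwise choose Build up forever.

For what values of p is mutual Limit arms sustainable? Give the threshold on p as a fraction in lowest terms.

65/76

Expected continuation weight on next period's payoff is β·p = 4/5·p, which plays the role of the discount factor.
Cooperation requires 4/5·p ≥ (26−13)/(26−7) = 13/19, hence p ≥ 65/76.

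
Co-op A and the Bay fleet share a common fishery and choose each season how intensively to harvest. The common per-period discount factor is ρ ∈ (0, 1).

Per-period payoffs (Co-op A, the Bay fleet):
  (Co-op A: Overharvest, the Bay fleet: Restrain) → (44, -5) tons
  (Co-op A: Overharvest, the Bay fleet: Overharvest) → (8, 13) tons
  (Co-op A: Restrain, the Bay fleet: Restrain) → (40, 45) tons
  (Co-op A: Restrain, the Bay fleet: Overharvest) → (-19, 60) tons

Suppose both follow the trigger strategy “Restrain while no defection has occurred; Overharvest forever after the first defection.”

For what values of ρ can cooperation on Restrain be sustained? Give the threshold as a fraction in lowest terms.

15/47

For Co-op A: deviation gain 44−40 = 4, per-period punishment loss 40−8 = 32. IC gives ρ ≥ 4/36 = 1/9.
For the Bay fleet: gain 15, loss 32 per period, so ρ ≥ 15/47.
The tighter constraint is the Bay fleet's, so cooperation needs ρ ≥ 15/47.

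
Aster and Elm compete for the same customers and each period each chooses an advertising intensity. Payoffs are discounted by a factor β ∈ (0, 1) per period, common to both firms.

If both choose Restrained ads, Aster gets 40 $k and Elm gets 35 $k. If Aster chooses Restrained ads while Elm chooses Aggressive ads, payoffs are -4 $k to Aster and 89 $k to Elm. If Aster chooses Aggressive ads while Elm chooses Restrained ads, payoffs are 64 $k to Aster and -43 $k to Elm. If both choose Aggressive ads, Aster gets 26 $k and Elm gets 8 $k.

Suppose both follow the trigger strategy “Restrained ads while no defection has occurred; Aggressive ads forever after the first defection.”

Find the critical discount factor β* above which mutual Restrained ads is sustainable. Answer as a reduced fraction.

2/3

For Aster: deviation gain 64−40 = 24, per-period punishment loss 40−26 = 14. IC gives β ≥ 24/38 = 12/19.
For Elm: gain 54, loss 27 per period, so β ≥ 54/81 = 2/3.
The tighter constraint is Elm's, so cooperation needs β ≥ 2/3.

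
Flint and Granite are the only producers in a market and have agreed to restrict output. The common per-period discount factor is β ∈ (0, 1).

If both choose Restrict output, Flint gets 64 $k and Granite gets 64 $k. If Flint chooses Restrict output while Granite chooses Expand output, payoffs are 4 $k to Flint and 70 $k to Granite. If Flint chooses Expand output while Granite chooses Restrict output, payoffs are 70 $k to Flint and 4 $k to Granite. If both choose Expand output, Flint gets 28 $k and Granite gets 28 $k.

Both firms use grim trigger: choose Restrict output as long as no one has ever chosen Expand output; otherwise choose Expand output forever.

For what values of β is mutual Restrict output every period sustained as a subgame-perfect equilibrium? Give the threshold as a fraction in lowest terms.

1/7

64/(1−β) ≥ 70 + 28β/(1−β)
64 ≥ 70 − 42β
β ≥ 6/42 = 1/7.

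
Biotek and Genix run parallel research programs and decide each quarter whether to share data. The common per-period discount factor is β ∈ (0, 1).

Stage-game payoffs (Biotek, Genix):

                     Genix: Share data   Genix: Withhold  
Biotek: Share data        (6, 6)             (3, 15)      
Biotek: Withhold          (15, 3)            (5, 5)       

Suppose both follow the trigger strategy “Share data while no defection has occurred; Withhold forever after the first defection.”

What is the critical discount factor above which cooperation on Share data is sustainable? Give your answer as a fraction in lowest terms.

9/10

Under grim trigger the critical discount factor is (T−C)/(T−P) with T = 15, C = 6, P = 5.
β* = (15−6)/(15−5) = 9/10.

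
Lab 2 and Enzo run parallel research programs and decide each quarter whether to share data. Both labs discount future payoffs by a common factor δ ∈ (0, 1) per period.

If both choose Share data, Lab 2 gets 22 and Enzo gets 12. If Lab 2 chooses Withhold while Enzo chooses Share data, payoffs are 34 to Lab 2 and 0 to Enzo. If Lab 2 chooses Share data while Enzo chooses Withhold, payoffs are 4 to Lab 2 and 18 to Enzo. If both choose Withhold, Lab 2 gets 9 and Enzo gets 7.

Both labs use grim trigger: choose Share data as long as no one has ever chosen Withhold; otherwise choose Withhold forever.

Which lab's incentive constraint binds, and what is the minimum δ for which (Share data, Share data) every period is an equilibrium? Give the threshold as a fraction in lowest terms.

For Lab 2: deviation gain 34−22 = 12, per-period punishment loss 22−9 = 13. IC gives δ ≥ 12/25.
For Enzo: gain 6, loss 5 per period, so δ ≥ 6/11.
The tighter constraint is Enzo's, so cooperation needs δ ≥ 6/11.

Enzo; δ ≥ 6/11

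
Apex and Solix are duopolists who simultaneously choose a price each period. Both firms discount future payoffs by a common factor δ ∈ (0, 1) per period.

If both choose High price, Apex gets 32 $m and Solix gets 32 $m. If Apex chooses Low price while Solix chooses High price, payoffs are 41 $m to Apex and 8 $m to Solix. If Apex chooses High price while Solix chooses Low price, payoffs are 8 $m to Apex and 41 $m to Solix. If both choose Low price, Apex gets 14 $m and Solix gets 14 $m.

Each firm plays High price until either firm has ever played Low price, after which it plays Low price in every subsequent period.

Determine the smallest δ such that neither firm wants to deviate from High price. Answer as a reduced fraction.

1/3

Cooperation forever yields 32 each period: 32/(1−δ).
Deviating yields 41 once, then 14 forever: 41 + 14δ/(1−δ).
No profitable deviation requires 32/(1−δ) ≥ 41 + 14δ/(1−δ).
Multiplying by (1−δ): 32 ≥ 41(1−δ) + 14δ = 41 − 27δ.
So 27δ ≥ 9, i.e. δ ≥ 9/27 = 1/3.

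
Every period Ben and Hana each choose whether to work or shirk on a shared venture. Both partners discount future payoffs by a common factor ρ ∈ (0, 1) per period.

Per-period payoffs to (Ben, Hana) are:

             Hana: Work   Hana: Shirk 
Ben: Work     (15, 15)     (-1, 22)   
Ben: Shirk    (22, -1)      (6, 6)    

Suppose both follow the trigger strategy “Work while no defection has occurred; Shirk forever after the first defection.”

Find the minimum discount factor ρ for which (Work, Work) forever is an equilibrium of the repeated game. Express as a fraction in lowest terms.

7/16

15/(1−ρ) ≥ 22 + 6ρ/(1−ρ)
15 ≥ 22 − 16ρ
ρ ≥ 7/16.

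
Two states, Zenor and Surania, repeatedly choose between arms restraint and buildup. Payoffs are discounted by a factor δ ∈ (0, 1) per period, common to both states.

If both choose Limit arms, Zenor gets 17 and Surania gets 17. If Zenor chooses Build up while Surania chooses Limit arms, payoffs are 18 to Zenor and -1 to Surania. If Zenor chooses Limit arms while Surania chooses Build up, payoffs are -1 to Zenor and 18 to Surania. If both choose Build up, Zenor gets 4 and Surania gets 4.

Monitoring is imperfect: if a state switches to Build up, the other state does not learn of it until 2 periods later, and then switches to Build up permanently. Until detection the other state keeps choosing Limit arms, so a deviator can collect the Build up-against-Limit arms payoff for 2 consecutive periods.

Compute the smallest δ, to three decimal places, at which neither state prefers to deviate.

The best deviation is to choose Build up for all 2 undetected periods, earning 18 each, then 4 forever once detected.
Deviation value: 18(1−δ^2)/(1−δ) + 4δ^2/(1−δ); cooperation value: 17/(1−δ).
IC: 17 ≥ 18(1−δ^2) + 4δ^2 = 18 − 14δ^2.
So δ^2 ≥ 1/14, giving δ ≥ (1/14)^(1/2) ≈ 0.267.

0.267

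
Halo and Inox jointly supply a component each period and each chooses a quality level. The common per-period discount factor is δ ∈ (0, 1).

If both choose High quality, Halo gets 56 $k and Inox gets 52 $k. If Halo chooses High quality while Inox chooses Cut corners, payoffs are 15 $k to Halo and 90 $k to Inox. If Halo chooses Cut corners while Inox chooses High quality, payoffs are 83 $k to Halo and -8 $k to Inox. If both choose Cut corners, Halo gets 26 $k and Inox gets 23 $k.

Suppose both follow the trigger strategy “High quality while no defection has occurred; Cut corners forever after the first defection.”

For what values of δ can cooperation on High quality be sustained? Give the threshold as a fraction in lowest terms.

38/67

Halo: cooperation gives 56 each period; deviation gives 83 once then 26 forever.
  56/(1−δ) ≥ 83 + 26δ/(1−δ) ⇒ δ ≥ 27/57 = 9/19.
Inox: cooperation gives 52 each period; deviation gives 90 once then 23 forever.
  δ ≥ 38/67.
Both must hold, so the binding constraint is Inox's: δ ≥ 38/67.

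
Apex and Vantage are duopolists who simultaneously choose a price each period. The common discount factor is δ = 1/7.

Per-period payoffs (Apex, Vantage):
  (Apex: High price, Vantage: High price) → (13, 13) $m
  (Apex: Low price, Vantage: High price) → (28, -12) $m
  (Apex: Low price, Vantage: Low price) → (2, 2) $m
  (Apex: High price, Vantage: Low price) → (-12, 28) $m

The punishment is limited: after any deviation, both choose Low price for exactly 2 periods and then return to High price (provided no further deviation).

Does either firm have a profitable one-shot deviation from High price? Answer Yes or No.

IC: δ+…+δ^2 ≥ (28−13)/(13−2) = 15/11.
At δ = 1/7: partial sum = 0.1633 < 1.3636. Cooperation not sustainable.

Yes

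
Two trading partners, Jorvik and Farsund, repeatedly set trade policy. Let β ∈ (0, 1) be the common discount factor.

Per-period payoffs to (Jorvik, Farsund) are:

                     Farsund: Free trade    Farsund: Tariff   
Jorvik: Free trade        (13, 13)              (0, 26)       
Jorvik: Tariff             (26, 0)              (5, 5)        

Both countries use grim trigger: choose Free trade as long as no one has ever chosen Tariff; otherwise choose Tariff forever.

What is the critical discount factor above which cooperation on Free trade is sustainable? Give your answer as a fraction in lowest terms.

13/(1−β) ≥ 26 + 5β/(1−β)
13 ≥ 26 − 21β
β ≥ 13/21.

13/21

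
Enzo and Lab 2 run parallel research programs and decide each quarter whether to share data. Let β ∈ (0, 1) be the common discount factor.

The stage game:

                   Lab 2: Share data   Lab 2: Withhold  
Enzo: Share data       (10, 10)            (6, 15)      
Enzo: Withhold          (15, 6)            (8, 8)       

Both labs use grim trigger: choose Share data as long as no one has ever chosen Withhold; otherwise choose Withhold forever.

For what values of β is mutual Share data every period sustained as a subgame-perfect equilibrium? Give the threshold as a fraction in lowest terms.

5/7

10/(1−β) ≥ 15 + 8β/(1−β)
10 ≥ 15 − 7β
β ≥ 5/7.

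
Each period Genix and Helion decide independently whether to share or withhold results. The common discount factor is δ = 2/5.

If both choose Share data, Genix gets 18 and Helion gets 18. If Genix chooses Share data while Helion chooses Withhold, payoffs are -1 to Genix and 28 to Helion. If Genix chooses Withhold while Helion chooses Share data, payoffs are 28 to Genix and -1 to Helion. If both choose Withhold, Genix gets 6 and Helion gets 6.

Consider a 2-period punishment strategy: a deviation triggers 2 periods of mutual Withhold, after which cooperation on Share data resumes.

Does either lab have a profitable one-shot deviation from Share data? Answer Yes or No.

A one-shot deviation gives 28 now, then 6 for 2 periods, then back to 18.
Gain from deviating: (28−18) today; loss: (18−6) in each of the next 2 periods.
No-deviation condition: (18−6)(δ+…+δ^2) ≥ 28−18, i.e. δ+…+δ^2 ≥ 5/6.
At δ = 2/5: δ+…+δ^2 = 0.5600 < 0.8333.
So cooperation is not sustainable.

Yes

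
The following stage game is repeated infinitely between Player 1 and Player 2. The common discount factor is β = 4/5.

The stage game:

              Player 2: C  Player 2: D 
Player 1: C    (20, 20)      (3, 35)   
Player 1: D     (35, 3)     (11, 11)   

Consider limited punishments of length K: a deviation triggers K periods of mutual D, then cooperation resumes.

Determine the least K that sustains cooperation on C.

3

IC: β(1−β^K)/(1−β) ≥ (35−20)/(20−11) = 5/3.
With β = 4/5: need 1 − β^K ≥ 5/3·(1−4/5)/(4/5), i.e. β^K ≤ 0.5833.
Since (4/5)^2 = 0.6400 and (4/5)^3 = 0.5120, the smallest such K is 3.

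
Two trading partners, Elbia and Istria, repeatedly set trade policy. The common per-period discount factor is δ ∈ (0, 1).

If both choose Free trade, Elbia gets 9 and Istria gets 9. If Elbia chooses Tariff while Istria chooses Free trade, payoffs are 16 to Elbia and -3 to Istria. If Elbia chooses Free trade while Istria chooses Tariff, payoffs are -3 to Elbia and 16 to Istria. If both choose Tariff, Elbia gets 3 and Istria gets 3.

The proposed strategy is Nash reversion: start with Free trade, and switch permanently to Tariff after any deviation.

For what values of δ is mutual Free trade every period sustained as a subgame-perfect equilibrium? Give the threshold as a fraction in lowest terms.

7/13

9/(1−δ) ≥ 16 + 3δ/(1−δ)
9 ≥ 16 − 13δ
δ ≥ 7/13.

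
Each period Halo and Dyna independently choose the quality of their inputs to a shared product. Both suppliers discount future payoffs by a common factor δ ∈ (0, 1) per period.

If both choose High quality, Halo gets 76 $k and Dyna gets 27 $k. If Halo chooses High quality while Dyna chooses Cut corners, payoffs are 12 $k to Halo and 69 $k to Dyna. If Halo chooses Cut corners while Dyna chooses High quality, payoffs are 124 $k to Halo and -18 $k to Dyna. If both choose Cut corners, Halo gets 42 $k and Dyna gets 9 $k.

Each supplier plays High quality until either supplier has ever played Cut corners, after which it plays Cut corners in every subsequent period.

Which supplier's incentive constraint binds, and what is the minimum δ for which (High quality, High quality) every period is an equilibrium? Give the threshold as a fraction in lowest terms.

For Halo: deviation gain 124−76 = 48, per-period punishment loss 76−42 = 34. IC gives δ ≥ 48/82 = 24/41.
For Dyna: gain 42, loss 18 per period, so δ ≥ 42/60 = 7/10.
The tighter constraint is Dyna's, so cooperation needs δ ≥ 7/10.

Dyna; δ ≥ 7/10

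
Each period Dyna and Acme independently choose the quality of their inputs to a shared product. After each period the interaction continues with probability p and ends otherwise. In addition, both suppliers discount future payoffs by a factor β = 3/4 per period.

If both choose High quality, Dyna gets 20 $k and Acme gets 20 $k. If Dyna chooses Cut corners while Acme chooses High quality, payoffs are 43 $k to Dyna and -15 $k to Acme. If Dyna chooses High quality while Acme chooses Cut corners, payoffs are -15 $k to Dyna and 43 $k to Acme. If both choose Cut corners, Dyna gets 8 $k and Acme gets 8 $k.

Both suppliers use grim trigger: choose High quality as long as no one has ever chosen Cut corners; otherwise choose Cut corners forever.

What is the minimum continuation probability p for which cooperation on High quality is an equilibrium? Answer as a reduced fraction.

Expected continuation weight on next period's payoff is β·p = 3/4·p, which plays the role of the discount factor.
Cooperation requires 3/4·p ≥ (43−20)/(43−8) = 23/35, hence p ≥ 92/105.

92/105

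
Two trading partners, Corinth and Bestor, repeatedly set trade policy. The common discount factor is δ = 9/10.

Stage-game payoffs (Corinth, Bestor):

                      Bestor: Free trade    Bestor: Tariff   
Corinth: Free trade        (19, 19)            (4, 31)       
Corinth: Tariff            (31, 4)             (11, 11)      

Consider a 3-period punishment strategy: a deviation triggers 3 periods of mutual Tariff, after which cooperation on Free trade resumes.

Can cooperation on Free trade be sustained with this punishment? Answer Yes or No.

A one-shot deviation gives 31 now, then 11 for 3 periods, then back to 19.
Gain from deviating: (31−19) today; loss: (19−11) in each of the next 3 periods.
No-deviation condition: (19−11)(δ+…+δ^3) ≥ 31−19, i.e. δ+…+δ^3 ≥ 3/2.
At δ = 9/10: δ+…+δ^3 = 2.4390 ≥ 1.5000.
So cooperation is sustainable.

Yes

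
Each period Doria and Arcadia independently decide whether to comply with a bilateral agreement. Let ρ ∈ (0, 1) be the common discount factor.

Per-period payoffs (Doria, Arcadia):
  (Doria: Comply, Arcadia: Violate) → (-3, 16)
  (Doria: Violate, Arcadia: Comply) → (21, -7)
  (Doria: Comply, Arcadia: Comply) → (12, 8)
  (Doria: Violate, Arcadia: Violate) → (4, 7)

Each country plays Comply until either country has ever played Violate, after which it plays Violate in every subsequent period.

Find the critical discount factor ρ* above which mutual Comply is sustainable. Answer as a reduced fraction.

8/9

Doria's threshold: (21−12)/(21−4) = 9/17.
Arcadia's threshold: (16−8)/(16−7) = 8/9.
9/17 < 8/9, so Arcadia binds and ρ* = 8/9.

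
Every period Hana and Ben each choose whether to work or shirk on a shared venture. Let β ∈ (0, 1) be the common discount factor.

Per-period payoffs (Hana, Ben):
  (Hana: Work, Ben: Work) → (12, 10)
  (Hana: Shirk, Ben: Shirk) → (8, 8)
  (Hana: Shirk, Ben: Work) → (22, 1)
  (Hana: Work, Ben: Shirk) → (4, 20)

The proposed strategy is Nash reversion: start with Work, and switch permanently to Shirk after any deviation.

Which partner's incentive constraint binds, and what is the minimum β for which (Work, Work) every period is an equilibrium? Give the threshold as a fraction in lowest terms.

Ben; β ≥ 5/6

Hana: cooperation gives 12 each period; deviation gives 22 once then 8 forever.
  12/(1−β) ≥ 22 + 8β/(1−β) ⇒ β ≥ 10/14 = 5/7.
Ben: cooperation gives 10 each period; deviation gives 20 once then 8 forever.
  β ≥ 10/12 = 5/6.
Both must hold, so the binding constraint is Ben's: β ≥ 5/6.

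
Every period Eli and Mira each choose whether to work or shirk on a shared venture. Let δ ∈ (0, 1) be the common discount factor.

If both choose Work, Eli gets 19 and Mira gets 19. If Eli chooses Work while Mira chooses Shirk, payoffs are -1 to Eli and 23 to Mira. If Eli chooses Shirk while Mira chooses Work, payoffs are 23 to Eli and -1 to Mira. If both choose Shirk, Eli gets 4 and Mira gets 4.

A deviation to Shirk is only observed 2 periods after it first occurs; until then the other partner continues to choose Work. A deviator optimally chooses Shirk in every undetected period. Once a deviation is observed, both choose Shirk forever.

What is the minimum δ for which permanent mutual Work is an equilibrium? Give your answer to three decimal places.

0.459

Deviating for the 2 undetected periods gains 23−19 = 4 per period over cooperation, then loses 19−4 = 15 per period forever once punishment starts.
Gain: 4(1 + δ + … + δ^1); loss: 15·δ^2/(1−δ).
No profitable deviation ⇔ 4(1−δ^2) ≤ 15·δ^2, i.e. δ^2 ≥ 4/(4+15) = 4/19.
Hence δ ≥ (4/19)^(1/2) ≈ 0.459.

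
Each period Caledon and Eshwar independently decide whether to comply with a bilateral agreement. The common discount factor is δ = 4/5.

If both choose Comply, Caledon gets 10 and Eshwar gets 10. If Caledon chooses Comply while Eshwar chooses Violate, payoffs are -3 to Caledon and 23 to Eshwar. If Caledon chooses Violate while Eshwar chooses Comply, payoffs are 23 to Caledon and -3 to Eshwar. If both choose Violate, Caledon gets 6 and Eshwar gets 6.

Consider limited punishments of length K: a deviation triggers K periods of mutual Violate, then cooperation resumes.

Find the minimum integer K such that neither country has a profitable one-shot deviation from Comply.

8

IC: δ(1−δ^K)/(1−δ) ≥ (23−10)/(10−6) = 13/4.
With δ = 4/5: need 1 − δ^K ≥ 13/4·(1−4/5)/(4/5), i.e. δ^K ≤ 0.1875.
Since (4/5)^7 = 0.2097 and (4/5)^8 = 0.1678, the smallest such K is 8.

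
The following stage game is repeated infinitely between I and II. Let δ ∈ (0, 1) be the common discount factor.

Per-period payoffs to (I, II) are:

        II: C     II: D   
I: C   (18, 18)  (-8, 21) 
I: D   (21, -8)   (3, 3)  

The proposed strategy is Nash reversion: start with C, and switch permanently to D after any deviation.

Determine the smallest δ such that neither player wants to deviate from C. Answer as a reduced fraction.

1/6

Under grim trigger the critical discount factor is (T−C)/(T−P) with T = 21, C = 18, P = 3.
δ* = (21−18)/(21−3) = 3/18 = 1/6.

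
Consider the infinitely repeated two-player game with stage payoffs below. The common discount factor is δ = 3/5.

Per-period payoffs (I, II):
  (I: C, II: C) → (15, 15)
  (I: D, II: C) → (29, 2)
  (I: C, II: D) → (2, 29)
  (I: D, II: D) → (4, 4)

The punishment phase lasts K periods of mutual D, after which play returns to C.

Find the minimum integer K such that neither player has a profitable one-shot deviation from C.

IC: δ(1−δ^K)/(1−δ) ≥ (29−15)/(15−4) = 14/11.
With δ = 3/5: need 1 − δ^K ≥ 14/11·(1−3/5)/(3/5), i.e. δ^K ≤ 0.1515.
Since (3/5)^3 = 0.2160 and (3/5)^4 = 0.1296, the smallest such K is 4.

4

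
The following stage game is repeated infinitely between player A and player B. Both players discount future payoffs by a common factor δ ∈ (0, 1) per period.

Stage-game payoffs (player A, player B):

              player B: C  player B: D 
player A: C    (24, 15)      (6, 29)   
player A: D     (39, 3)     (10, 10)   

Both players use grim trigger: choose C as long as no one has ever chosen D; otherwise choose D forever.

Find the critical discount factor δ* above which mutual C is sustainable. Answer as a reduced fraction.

14/19

player A: cooperation gives 24 each period; deviation gives 39 once then 10 forever.
  24/(1−δ) ≥ 39 + 10δ/(1−δ) ⇒ δ ≥ 15/29.
player B: cooperation gives 15 each period; deviation gives 29 once then 10 forever.
  δ ≥ 14/19.
Both must hold, so the binding constraint is player B's: δ ≥ 14/19.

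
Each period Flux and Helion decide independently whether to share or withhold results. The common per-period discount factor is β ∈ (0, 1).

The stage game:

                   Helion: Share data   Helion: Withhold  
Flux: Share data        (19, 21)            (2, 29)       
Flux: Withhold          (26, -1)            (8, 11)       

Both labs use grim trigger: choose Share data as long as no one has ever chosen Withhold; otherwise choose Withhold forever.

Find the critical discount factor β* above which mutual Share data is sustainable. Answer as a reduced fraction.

4/9

Flux: cooperation gives 19 each period; deviation gives 26 once then 8 forever.
  19/(1−β) ≥ 26 + 8β/(1−β) ⇒ β ≥ 7/18.
Helion: cooperation gives 21 each period; deviation gives 29 once then 11 forever.
  β ≥ 8/18 = 4/9.
Both must hold, so the binding constraint is Helion's: β ≥ 4/9.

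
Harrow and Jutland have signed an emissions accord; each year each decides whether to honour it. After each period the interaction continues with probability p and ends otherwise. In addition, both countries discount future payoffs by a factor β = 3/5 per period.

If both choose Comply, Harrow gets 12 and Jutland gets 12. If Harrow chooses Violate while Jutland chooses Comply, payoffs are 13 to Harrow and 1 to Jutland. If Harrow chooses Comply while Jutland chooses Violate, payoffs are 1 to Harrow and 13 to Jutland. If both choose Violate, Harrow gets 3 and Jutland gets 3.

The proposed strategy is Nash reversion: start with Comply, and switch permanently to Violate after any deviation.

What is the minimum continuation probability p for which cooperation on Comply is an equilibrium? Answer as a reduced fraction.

1/6

Expected continuation weight on next period's payoff is β·p = 3/5·p, which plays the role of the discount factor.
Cooperation requires 3/5·p ≥ (13−12)/(13−3) = 1/10, hence p ≥ 1/6.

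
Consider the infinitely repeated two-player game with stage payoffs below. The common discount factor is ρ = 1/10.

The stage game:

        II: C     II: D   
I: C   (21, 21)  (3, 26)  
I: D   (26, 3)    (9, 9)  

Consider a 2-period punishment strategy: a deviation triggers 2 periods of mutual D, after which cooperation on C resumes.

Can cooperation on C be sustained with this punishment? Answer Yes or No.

Comparing payoff streams over the 3 periods until play realigns: cooperate → 21(1+ρ+…+ρ^2); deviate → 26 + 9(ρ+…+ρ^2).
Cooperation is sustained iff (21−9)(ρ+…+ρ^2) ≥ 26−21.
ρ+…+ρ^2 = 1/10·(1−(1/10)^2)/(1−1/10) = 0.1100, and (26−21)/(21−9) = 0.4167.
0.1100 < 0.4167, so cooperation is not sustainable.

No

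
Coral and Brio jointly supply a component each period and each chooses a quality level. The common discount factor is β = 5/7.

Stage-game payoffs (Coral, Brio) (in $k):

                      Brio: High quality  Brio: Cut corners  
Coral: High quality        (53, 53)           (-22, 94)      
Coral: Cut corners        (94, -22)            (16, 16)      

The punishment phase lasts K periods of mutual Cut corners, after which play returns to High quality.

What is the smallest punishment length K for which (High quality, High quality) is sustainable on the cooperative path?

Need Σ_{k=1}^{K} β^k ≥ (94−53)/(53−16) = 1.1081 at β = 5/7.
At K = 1 the sum is 0.7143 < 1.1081; at K = 2 it is 1.2245 ≥ 1.1081.
So the minimum punishment length is K = 2.

2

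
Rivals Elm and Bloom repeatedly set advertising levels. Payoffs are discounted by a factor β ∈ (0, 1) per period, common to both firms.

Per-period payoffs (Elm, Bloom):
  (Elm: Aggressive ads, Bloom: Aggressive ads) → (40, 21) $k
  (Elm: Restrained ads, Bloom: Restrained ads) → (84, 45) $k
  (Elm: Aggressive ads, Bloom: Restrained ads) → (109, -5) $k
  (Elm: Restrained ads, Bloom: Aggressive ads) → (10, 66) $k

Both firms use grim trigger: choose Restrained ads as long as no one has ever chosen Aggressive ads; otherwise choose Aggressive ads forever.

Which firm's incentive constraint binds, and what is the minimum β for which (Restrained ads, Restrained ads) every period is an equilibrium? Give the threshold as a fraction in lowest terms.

Elm: cooperation gives 84 each period; deviation gives 109 once then 40 forever.
  84/(1−β) ≥ 109 + 40β/(1−β) ⇒ β ≥ 25/69.
Bloom: cooperation gives 45 each period; deviation gives 66 once then 21 forever.
  β ≥ 21/45 = 7/15.
Both must hold, so the binding constraint is Bloom's: β ≥ 7/15.

Bloom; β ≥ 7/15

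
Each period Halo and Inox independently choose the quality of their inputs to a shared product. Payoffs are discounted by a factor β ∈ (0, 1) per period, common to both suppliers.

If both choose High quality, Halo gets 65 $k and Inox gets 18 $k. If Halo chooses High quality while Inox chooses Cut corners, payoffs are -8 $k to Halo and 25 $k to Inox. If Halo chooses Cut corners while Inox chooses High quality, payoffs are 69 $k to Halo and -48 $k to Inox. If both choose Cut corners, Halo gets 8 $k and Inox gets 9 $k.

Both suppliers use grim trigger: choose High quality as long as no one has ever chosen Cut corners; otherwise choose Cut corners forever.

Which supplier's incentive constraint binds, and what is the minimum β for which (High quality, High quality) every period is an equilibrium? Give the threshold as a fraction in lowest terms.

Inox; β ≥ 7/16

For Halo: deviation gain 69−65 = 4, per-period punishment loss 65−8 = 57. IC gives β ≥ 4/61.
For Inox: gain 7, loss 9 per period, so β ≥ 7/16.
The tighter constraint is Inox's, so cooperation needs β ≥ 7/16.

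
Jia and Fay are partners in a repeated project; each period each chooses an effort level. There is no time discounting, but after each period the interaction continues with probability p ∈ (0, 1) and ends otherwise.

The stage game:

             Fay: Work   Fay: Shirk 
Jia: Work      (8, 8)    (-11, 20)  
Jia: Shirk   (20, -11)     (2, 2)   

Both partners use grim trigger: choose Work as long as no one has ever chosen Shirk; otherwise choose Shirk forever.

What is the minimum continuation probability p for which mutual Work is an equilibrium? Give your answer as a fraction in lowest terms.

2/3

With no time discounting, the continuation probability p plays the role of the discount factor.
Grim-trigger IC: 8/(1−p) ≥ 20 + 2p/(1−p) ⇒ p ≥ (20−8)/(20−2) = 2/3.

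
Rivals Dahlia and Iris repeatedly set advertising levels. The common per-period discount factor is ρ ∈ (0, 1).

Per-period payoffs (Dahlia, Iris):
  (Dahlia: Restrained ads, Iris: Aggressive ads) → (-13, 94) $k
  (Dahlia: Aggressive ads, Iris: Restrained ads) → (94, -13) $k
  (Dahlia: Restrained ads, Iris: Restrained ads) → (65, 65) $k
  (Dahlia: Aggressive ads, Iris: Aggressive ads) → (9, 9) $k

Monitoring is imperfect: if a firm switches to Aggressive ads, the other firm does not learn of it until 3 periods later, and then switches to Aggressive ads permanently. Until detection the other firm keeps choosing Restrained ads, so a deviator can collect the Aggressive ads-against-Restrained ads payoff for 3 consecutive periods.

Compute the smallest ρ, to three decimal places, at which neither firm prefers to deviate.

0.699

The best deviation is to choose Aggressive ads for all 3 undetected periods, earning 94 each, then 9 forever once detected.
Deviation value: 94(1−ρ^3)/(1−ρ) + 9ρ^3/(1−ρ); cooperation value: 65/(1−ρ).
IC: 65 ≥ 94(1−ρ^3) + 9ρ^3 = 94 − 85ρ^3.
So ρ^3 ≥ 29/85, giving ρ ≥ (29/85)^(1/3) ≈ 0.699.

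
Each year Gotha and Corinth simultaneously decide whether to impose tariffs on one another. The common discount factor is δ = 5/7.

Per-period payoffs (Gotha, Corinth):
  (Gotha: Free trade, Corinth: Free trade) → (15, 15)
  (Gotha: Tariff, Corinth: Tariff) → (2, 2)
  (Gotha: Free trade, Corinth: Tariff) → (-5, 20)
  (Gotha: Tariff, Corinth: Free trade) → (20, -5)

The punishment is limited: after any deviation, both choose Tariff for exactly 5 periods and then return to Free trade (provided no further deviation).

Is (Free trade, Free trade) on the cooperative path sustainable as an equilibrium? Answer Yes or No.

Yes

Comparing payoff streams over the 6 periods until play realigns: cooperate → 15(1+δ+…+δ^5); deviate → 20 + 2(δ+…+δ^5).
Cooperation is sustained iff (15−2)(δ+…+δ^5) ≥ 20−15.
δ+…+δ^5 = 5/7·(1−(5/7)^5)/(1−5/7) = 2.0352, and (20−15)/(15−2) = 0.3846.
2.0352 ≥ 0.3846, so cooperation is sustainable.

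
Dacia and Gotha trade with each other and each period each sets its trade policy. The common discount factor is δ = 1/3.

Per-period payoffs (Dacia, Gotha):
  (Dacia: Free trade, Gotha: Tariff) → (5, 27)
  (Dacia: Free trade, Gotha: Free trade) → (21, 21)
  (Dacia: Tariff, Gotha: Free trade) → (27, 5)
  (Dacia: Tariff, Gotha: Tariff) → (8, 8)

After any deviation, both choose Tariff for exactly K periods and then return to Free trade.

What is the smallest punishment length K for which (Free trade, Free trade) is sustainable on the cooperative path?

Need Σ_{k=1}^{K} δ^k ≥ (27−21)/(21−8) = 0.4615 at δ = 1/3.
At K = 2 the sum is 0.4444 < 0.4615; at K = 3 it is 0.4815 ≥ 0.4615.
So the minimum punishment length is K = 3.

3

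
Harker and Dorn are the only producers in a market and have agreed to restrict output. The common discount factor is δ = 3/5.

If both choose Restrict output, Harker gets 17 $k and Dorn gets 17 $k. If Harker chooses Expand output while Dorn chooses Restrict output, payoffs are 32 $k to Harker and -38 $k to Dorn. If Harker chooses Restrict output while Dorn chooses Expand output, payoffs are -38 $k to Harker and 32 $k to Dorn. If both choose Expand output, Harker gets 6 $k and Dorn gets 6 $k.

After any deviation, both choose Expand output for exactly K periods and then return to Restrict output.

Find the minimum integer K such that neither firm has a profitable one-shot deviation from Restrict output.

5

No profitable deviation requires (17−6)(δ+…+δ^K) ≥ 32−17, i.e. δ+…+δ^K ≥ 15/11 ≈ 1.3636.
With δ = 3/5, the partial sums are K=1: 0.6000, K=2: 0.9600, K=3: 1.1760, K=4: 1.3056, K=5: 1.3834.
K = 5 is the first length at which the sum reaches 1.3636.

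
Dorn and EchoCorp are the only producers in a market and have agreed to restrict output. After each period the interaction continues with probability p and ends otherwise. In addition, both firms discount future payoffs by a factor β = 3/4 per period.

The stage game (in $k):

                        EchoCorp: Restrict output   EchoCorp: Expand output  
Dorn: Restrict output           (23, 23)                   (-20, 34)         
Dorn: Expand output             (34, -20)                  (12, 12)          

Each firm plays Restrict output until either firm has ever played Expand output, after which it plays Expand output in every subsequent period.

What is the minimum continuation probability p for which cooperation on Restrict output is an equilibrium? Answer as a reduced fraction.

2/3

Expected continuation weight on next period's payoff is β·p = 3/4·p, which plays the role of the discount factor.
Cooperation requires 3/4·p ≥ (34−23)/(34−12) = 1/2, hence p ≥ 2/3.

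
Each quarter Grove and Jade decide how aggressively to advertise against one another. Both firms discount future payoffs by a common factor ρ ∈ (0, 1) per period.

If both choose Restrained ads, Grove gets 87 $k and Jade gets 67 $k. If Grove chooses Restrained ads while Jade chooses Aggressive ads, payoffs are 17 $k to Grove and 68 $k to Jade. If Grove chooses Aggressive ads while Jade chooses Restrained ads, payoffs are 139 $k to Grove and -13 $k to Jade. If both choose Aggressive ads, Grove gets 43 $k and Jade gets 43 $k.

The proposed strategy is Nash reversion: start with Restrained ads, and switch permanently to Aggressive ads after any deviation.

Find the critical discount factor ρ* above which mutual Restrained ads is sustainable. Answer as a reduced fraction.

13/24

For Grove: deviation gain 139−87 = 52, per-period punishment loss 87−43 = 44. IC gives ρ ≥ 52/96 = 13/24.
For Jade: gain 1, loss 24 per period, so ρ ≥ 1/25.
The tighter constraint is Grove's, so cooperation needs ρ ≥ 13/24.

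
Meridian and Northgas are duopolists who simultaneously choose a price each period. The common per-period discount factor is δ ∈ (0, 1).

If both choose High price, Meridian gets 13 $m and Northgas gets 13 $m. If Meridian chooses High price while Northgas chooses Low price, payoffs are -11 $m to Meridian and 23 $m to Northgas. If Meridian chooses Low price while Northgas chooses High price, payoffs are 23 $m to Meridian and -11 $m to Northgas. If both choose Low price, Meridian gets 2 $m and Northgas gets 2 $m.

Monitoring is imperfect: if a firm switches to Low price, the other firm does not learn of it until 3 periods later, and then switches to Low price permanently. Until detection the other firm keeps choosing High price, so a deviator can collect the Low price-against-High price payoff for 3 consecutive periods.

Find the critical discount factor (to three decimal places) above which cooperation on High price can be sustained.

Deviating for the 3 undetected periods gains 23−13 = 10 per period over cooperation, then loses 13−2 = 11 per period forever once punishment starts.
Gain: 10(1 + δ + … + δ^2); loss: 11·δ^3/(1−δ).
No profitable deviation ⇔ 10(1−δ^3) ≤ 11·δ^3, i.e. δ^3 ≥ 10/(10+11) = 10/21.
Hence δ ≥ (10/21)^(1/3) ≈ 0.781.

0.781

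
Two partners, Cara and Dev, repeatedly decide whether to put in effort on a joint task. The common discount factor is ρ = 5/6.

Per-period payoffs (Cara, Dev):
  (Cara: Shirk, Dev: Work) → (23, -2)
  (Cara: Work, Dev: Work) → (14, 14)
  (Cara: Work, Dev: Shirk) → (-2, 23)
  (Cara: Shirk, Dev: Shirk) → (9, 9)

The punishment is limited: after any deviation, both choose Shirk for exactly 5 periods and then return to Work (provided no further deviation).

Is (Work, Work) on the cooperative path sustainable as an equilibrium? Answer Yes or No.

Yes

Comparing payoff streams over the 6 periods until play realigns: cooperate → 14(1+ρ+…+ρ^5); deviate → 23 + 9(ρ+…+ρ^5).
Cooperation is sustained iff (14−9)(ρ+…+ρ^5) ≥ 23−14.
ρ+…+ρ^5 = 5/6·(1−(5/6)^5)/(1−5/6) = 2.9906, and (23−14)/(14−9) = 1.8000.
2.9906 ≥ 1.8000, so cooperation is sustainable.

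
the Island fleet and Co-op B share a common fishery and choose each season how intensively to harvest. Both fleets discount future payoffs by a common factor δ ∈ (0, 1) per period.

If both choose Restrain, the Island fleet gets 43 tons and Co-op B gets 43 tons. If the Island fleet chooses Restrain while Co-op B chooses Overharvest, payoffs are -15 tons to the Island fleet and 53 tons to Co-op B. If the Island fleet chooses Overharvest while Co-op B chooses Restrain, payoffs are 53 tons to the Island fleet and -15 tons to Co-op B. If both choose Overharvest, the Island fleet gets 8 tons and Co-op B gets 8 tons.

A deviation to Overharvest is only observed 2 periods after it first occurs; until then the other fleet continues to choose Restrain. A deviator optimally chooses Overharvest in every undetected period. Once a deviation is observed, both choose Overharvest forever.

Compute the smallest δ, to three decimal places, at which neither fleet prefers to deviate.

0.471

Deviating for the 2 undetected periods gains 53−43 = 10 per period over cooperation, then loses 43−8 = 35 per period forever once punishment starts.
Gain: 10(1 + δ + … + δ^1); loss: 35·δ^2/(1−δ).
No profitable deviation ⇔ 10(1−δ^2) ≤ 35·δ^2, i.e. δ^2 ≥ 10/(10+35) = 2/9.
Hence δ ≥ (2/9)^(1/2) ≈ 0.471.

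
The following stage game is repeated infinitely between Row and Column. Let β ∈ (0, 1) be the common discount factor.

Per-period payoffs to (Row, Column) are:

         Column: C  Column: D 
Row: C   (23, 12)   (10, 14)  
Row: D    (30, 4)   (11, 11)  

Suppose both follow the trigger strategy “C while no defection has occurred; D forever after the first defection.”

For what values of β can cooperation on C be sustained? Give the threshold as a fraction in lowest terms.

2/3

Row: cooperation gives 23 each period; deviation gives 30 once then 11 forever.
  23/(1−β) ≥ 30 + 11β/(1−β) ⇒ β ≥ 7/19.
Column: cooperation gives 12 each period; deviation gives 14 once then 11 forever.
  β ≥ 2/3.
Both must hold, so the binding constraint is Column's: β ≥ 2/3.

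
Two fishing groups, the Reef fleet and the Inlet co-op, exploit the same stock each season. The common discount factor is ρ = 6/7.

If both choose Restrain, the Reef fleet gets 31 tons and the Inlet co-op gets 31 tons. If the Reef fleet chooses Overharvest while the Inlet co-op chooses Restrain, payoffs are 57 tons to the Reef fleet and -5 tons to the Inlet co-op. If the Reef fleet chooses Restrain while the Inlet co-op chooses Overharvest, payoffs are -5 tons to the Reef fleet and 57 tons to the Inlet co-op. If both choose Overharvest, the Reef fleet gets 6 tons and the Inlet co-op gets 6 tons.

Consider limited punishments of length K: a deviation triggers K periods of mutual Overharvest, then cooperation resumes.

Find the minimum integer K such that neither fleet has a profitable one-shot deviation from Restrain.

2

Need Σ_{k=1}^{K} ρ^k ≥ (57−31)/(31−6) = 1.0400 at ρ = 6/7.
At K = 1 the sum is 0.8571 < 1.0400; at K = 2 it is 1.5918 ≥ 1.0400.
So the minimum punishment length is K = 2.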